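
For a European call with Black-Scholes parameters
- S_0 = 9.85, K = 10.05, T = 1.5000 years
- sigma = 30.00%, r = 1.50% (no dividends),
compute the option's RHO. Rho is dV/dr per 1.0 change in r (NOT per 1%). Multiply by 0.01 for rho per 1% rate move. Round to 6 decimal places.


Answer: Rho = 6.333346

Derivation:
d1 = 0.1902404937; d2 = -0.1771829678
phi(d1) = 0.3917880572; exp(-qT) = 1.0000000000; exp(-rT) = 0.9777512372
N(d2) = 0.4296823369
Rho = K*T*exp(-rT)*N(d2) = 10.0500 * 1.5000 * 0.9777512372 * 0.4296823369 = 6.333346


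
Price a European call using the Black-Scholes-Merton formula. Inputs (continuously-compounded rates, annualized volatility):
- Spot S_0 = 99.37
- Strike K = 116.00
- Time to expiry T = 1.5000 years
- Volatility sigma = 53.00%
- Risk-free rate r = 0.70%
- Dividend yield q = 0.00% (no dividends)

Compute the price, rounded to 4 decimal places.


d1 = (ln(S/K) + (r - q + 0.5*sigma^2) * T) / (sigma * sqrt(T)) = 0.10234718
d2 = d1 - sigma * sqrt(T) = -0.54676760
exp(-rT) = 0.98955493; exp(-qT) = 1.00000000
C = S_0 * exp(-qT) * N(d1) - K * exp(-rT) * N(d2)
N(d1) = 0.54075945; N(d2) = 0.29226920
C = 99.3700 * 1.00000000 * 0.54075945 - 116.0000 * 0.98955493 * 0.29226920 = 20.1862

Answer: Price = 20.1862


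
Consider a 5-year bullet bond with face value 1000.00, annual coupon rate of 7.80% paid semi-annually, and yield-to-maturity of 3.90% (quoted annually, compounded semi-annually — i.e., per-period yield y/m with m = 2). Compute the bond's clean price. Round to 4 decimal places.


Coupon per period c = face * coupon_rate / m = 39.000000
Periods per year m = 2; per-period yield y/m = 0.019500
Number of cashflows N = 10
Cashflows (t years, CF_t, discount factor 1/(1+y/m)^(m*t), PV):
  t = 0.5000: CF_t = 39.000000, DF = 0.980873, PV = 38.254046
  t = 1.0000: CF_t = 39.000000, DF = 0.962112, PV = 37.522360
  t = 1.5000: CF_t = 39.000000, DF = 0.943709, PV = 36.804669
  t = 2.0000: CF_t = 39.000000, DF = 0.925659, PV = 36.100705
  t = 2.5000: CF_t = 39.000000, DF = 0.907954, PV = 35.410206
  t = 3.0000: CF_t = 39.000000, DF = 0.890588, PV = 34.732914
  t = 3.5000: CF_t = 39.000000, DF = 0.873553, PV = 34.068577
  t = 4.0000: CF_t = 39.000000, DF = 0.856845, PV = 33.416947
  t = 4.5000: CF_t = 39.000000, DF = 0.840456, PV = 32.777780
  t = 5.0000: CF_t = 1039.000000, DF = 0.824380, PV = 856.531317
Price P = sum_t PV_t = 1175.619522

Answer: Price = 1175.6195


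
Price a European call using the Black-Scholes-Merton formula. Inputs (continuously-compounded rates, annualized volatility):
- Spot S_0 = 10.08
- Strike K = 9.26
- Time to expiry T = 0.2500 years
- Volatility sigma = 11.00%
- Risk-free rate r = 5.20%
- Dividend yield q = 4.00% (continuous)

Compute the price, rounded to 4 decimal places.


Answer: Price = 0.8516

Derivation:
d1 = (ln(S/K) + (r - q + 0.5*sigma^2) * T) / (sigma * sqrt(T)) = 1.62475844
d2 = d1 - sigma * sqrt(T) = 1.56975844
exp(-rT) = 0.98708414; exp(-qT) = 0.99004983
C = S_0 * exp(-qT) * N(d1) - K * exp(-rT) * N(d2)
N(d1) = 0.94789298; N(d2) = 0.94176434
C = 10.0800 * 0.99004983 * 0.94789298 - 9.2600 * 0.98708414 * 0.94176434 = 0.8516


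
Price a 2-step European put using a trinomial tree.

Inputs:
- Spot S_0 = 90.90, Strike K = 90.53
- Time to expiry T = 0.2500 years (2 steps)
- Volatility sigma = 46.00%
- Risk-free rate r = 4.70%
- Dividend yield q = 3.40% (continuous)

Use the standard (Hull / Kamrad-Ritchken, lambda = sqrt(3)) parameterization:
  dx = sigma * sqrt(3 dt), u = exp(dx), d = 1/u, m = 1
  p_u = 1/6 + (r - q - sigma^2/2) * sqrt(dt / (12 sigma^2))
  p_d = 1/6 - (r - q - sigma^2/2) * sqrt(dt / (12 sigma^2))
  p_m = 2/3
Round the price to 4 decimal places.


Answer: Price = V(0,0) = 6.7592

Derivation:
dt = T/N = 0.125000; dx = sigma*sqrt(3*dt) = 0.281691
u = exp(dx) = 1.325370; d = 1/u = 0.754507
p_u = 0.146077, p_m = 0.666667, p_d = 0.187257
Discount per step: exp(-r*dt) = 0.994142
Stock lattice S(k, j) with j the centered position index:
  k=0: S(0,+0) = 90.9000
  k=1: S(1,-1) = 68.5846; S(1,+0) = 90.9000; S(1,+1) = 120.4761
  k=2: S(2,-2) = 51.7476; S(2,-1) = 68.5846; S(2,+0) = 90.9000; S(2,+1) = 120.4761; S(2,+2) = 159.6753
Terminal payoffs V(N, j) = max(K - S_T, 0):
  V(2,-2) = 38.782436; V(2,-1) = 21.945355; V(2,+0) = 0.000000; V(2,+1) = 0.000000; V(2,+2) = 0.000000
Backward induction: V(k, j) = exp(-r*dt) * [p_u * V(k+1, j+1) + p_m * V(k+1, j) + p_d * V(k+1, j-1)]
  V(1,-1) = exp(-r*dt) * [p_u*0.000000 + p_m*21.945355 + p_d*38.782436] = 21.764261
  V(1,+0) = exp(-r*dt) * [p_u*0.000000 + p_m*0.000000 + p_d*21.945355] = 4.085340
  V(1,+1) = exp(-r*dt) * [p_u*0.000000 + p_m*0.000000 + p_d*0.000000] = 0.000000
  V(0,+0) = exp(-r*dt) * [p_u*0.000000 + p_m*4.085340 + p_d*21.764261] = 6.759234


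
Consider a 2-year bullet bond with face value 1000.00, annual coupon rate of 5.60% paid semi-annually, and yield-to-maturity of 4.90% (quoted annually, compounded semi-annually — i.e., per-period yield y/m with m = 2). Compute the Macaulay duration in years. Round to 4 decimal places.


Answer: Macaulay duration = 1.9204 years

Derivation:
Coupon per period c = face * coupon_rate / m = 28.000000
Periods per year m = 2; per-period yield y/m = 0.024500
Number of cashflows N = 4
Cashflows (t years, CF_t, discount factor 1/(1+y/m)^(m*t), PV):
  t = 0.5000: CF_t = 28.000000, DF = 0.976086, PV = 27.330405
  t = 1.0000: CF_t = 28.000000, DF = 0.952744, PV = 26.676823
  t = 1.5000: CF_t = 28.000000, DF = 0.929960, PV = 26.038871
  t = 2.0000: CF_t = 1028.000000, DF = 0.907721, PV = 933.136686
Price P = sum_t PV_t = 1013.182784
Macaulay numerator sum_t t * PV_t:
  t * PV_t at t = 0.5000: 13.665203
  t * PV_t at t = 1.0000: 26.676823
  t * PV_t at t = 1.5000: 39.058306
  t * PV_t at t = 2.0000: 1866.273371
Macaulay duration D = (sum_t t * PV_t) / P = 1945.673702 / 1013.182784 = 1.920358


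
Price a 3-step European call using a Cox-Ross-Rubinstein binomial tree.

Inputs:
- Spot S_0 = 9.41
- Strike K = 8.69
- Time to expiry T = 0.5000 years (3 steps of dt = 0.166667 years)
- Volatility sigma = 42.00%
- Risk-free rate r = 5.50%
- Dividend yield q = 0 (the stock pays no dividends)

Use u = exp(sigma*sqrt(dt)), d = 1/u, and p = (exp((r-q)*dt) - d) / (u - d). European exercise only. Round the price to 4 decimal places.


dt = T/N = 0.166667
u = exp(sigma*sqrt(dt)) = 1.187042; d = 1/u = 0.842430
p = (exp((r-q)*dt) - d) / (u - d) = 0.483961
Discount per step: exp(-r*dt) = 0.990875
Stock lattice S(k, i) with i counting down-moves:
  k=0: S(0,0) = 9.4100
  k=1: S(1,0) = 11.1701; S(1,1) = 7.9273
  k=2: S(2,0) = 13.2593; S(2,1) = 9.4100; S(2,2) = 6.6782
  k=3: S(3,0) = 15.7394; S(3,1) = 11.1701; S(3,2) = 7.9273; S(3,3) = 5.6259
Terminal payoffs V(N, i) = max(S_T - K, 0):
  V(3,0) = 7.049379; V(3,1) = 2.480063; V(3,2) = 0.000000; V(3,3) = 0.000000
Backward induction: V(k, i) = exp(-r*dt) * [p * V(k+1, i) + (1-p) * V(k+1, i+1)].
  V(2,0) = exp(-r*dt) * [p*7.049379 + (1-p)*2.480063] = 4.648625
  V(2,1) = exp(-r*dt) * [p*2.480063 + (1-p)*0.000000] = 1.189301
  V(2,2) = exp(-r*dt) * [p*0.000000 + (1-p)*0.000000] = 0.000000
  V(1,0) = exp(-r*dt) * [p*4.648625 + (1-p)*1.189301] = 2.837350
  V(1,1) = exp(-r*dt) * [p*1.189301 + (1-p)*0.000000] = 0.570323
  V(0,0) = exp(-r*dt) * [p*2.837350 + (1-p)*0.570323] = 1.652261

Answer: Price = V(0,0) = 1.6523


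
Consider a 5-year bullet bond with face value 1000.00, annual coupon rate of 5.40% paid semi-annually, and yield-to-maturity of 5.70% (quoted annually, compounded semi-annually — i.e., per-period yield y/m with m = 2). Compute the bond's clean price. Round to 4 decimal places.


Coupon per period c = face * coupon_rate / m = 27.000000
Periods per year m = 2; per-period yield y/m = 0.028500
Number of cashflows N = 10
Cashflows (t years, CF_t, discount factor 1/(1+y/m)^(m*t), PV):
  t = 0.5000: CF_t = 27.000000, DF = 0.972290, PV = 26.251823
  t = 1.0000: CF_t = 27.000000, DF = 0.945347, PV = 25.524378
  t = 1.5000: CF_t = 27.000000, DF = 0.919152, PV = 24.817091
  t = 2.0000: CF_t = 27.000000, DF = 0.893682, PV = 24.129403
  t = 2.5000: CF_t = 27.000000, DF = 0.868917, PV = 23.460771
  t = 3.0000: CF_t = 27.000000, DF = 0.844840, PV = 22.810667
  t = 3.5000: CF_t = 27.000000, DF = 0.821429, PV = 22.178578
  t = 4.0000: CF_t = 27.000000, DF = 0.798667, PV = 21.564004
  t = 4.5000: CF_t = 27.000000, DF = 0.776536, PV = 20.966460
  t = 5.0000: CF_t = 1027.000000, DF = 0.755018, PV = 775.403011
Price P = sum_t PV_t = 987.106186

Answer: Price = 987.1062


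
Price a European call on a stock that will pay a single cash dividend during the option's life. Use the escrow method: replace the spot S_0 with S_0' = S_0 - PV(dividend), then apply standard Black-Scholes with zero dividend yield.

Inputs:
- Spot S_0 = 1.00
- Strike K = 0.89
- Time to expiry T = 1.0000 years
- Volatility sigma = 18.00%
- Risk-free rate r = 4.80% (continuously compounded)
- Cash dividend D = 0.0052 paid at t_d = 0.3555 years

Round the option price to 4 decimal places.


Answer: Price = 0.1636

Derivation:
PV(D) = D * exp(-r * t_d) = 0.0052 * 0.98308077 = 0.00511202
S_0' = S_0 - PV(D) = 1.0000 - 0.00511202 = 0.99488798
d1 = (ln(S_0'/K) + (r + sigma^2/2)*T) / (sigma*sqrt(T)) = 0.97560381
d2 = d1 - sigma*sqrt(T) = 0.79560381
exp(-rT) = 0.95313379
N(d1) = 0.83536958; N(d2) = 0.78686882
C = S_0' * N(d1) - K * exp(-rT) * N(d2) = 0.99488798 * 0.83536958 - 0.8900 * 0.95313379 * 0.78686882 = 0.1636


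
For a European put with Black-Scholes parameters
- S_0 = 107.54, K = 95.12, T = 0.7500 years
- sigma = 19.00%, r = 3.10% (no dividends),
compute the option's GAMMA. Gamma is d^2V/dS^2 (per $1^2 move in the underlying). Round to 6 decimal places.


d1 = 0.9694082894; d2 = 0.8048634627
phi(d1) = 0.2493706964; exp(-qT) = 1.0000000000; exp(-rT) = 0.9770181987
Gamma = exp(-qT) * phi(d1) / (S * sigma * sqrt(T)) = 1.0000000000 * 0.2493706964 / (107.5400 * 0.1900 * 0.8660254038) = 0.014093

Answer: Gamma = 0.014093


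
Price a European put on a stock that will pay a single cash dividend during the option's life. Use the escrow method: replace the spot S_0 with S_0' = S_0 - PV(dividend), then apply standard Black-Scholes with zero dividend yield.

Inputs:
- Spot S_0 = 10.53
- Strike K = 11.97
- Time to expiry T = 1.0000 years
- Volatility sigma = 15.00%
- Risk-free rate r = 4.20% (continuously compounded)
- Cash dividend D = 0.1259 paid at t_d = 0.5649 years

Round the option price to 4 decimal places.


PV(D) = D * exp(-r * t_d) = 0.1259 * 0.97655344 = 0.12294808
S_0' = S_0 - PV(D) = 10.5300 - 0.12294808 = 10.40705192
d1 = (ln(S_0'/K) + (r + sigma^2/2)*T) / (sigma*sqrt(T)) = -0.57779916
d2 = d1 - sigma*sqrt(T) = -0.72779916
exp(-rT) = 0.95886978
N(-d1) = 0.71830014; N(-d2) = 0.76663173
P = K * exp(-rT) * N(-d2) - S_0' * N(-d1) = 11.9700 * 0.95886978 * 0.76663173 - 10.40705192 * 0.71830014 = 1.3238

Answer: Price = 1.3238


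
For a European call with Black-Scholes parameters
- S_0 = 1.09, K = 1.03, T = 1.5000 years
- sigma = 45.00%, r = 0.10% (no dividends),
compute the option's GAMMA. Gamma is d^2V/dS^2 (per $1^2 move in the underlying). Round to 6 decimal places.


Answer: Gamma = 0.617591

Derivation:
d1 = 0.3810206588; d2 = -0.1701145333
phi(d1) = 0.3710097619; exp(-qT) = 1.0000000000; exp(-rT) = 0.9985011244
Gamma = exp(-qT) * phi(d1) / (S * sigma * sqrt(T)) = 1.0000000000 * 0.3710097619 / (1.0900 * 0.4500 * 1.2247448714) = 0.617591


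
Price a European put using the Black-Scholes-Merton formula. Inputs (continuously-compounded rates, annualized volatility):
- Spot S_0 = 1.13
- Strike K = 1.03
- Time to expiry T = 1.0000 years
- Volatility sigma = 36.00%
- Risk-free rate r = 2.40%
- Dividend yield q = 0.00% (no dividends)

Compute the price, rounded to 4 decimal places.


Answer: Price = 0.0982

Derivation:
d1 = (ln(S/K) + (r - q + 0.5*sigma^2) * T) / (sigma * sqrt(T)) = 0.50405231
d2 = d1 - sigma * sqrt(T) = 0.14405231
exp(-rT) = 0.97628571; exp(-qT) = 1.00000000
P = K * exp(-rT) * N(-d2) - S_0 * exp(-qT) * N(-d1)
N(-d1) = 0.30711231; N(-d2) = 0.44272958
P = 1.0300 * 0.97628571 * 0.44272958 - 1.1300 * 1.00000000 * 0.30711231 = 0.0982


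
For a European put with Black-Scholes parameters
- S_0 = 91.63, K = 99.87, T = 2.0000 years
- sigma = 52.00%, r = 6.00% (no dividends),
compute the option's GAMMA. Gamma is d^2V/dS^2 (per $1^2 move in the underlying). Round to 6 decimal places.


Answer: Gamma = 0.005435

Derivation:
d1 = 0.4137790196; d2 = -0.3216120328
phi(d1) = 0.3662111967; exp(-qT) = 1.0000000000; exp(-rT) = 0.8869204367
Gamma = exp(-qT) * phi(d1) / (S * sigma * sqrt(T)) = 1.0000000000 * 0.3662111967 / (91.6300 * 0.5200 * 1.4142135624) = 0.005435


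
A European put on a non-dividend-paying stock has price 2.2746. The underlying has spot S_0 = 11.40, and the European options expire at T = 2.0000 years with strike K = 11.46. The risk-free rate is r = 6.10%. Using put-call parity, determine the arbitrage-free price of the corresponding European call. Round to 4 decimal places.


Put-call parity: C - P = S_0 * exp(-qT) - K * exp(-rT).
S_0 * exp(-qT) = 11.4000 * 1.00000000 = 11.40000000
K * exp(-rT) = 11.4600 * 0.88514837 = 10.14380030
C = P + S*exp(-qT) - K*exp(-rT)
C = 2.2746 + 11.40000000 - 10.14380030 = 3.5308

Answer: Call price = 3.5308


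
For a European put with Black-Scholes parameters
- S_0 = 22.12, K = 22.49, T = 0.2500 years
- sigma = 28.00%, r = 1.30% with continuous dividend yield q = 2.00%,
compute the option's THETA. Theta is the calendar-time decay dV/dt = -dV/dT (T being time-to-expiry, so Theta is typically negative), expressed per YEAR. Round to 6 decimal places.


Answer: Theta = -2.515876

Derivation:
d1 = -0.0609899237; d2 = -0.2009899237
phi(d1) = 0.3982009831; exp(-qT) = 0.9950124792; exp(-rT) = 0.9967552755
Theta = -S*exp(-qT)*phi(d1)*sigma/(2*sqrt(T)) + r*K*exp(-rT)*N(-d2) - q*S*exp(-qT)*N(-d1)
N(-d1) = 0.5243163831; N(-d2) = 0.5796467735; sqrt(T) = 0.5000000000
Term 1 = -22.1200 * 0.9950124792 * 0.3982009831 * 0.2800 / (2 * 0.5000000000) = -2.4539968983
Term 2 = 0.0130 * 22.4900 * 0.9967552755 * 0.5796467735 = 0.1689214394
Term 3 = -0.0200 * 22.1200 * 0.9950124792 * 0.5243163831 = -0.2308006747
Theta = -2.4539968983 + (0.1689214394) + (-0.2308006747) = -2.515876


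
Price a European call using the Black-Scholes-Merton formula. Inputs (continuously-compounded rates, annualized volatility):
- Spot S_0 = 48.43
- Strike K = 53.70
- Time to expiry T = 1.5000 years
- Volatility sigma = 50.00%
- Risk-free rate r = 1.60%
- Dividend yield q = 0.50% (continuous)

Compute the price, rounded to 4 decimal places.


Answer: Price = 10.0245

Derivation:
d1 = (ln(S/K) + (r - q + 0.5*sigma^2) * T) / (sigma * sqrt(T)) = 0.16445295
d2 = d1 - sigma * sqrt(T) = -0.44791948
exp(-rT) = 0.97628571; exp(-qT) = 0.99252805
C = S_0 * exp(-qT) * N(d1) - K * exp(-rT) * N(d2)
N(d1) = 0.56531271; N(d2) = 0.32710565
C = 48.4300 * 0.99252805 * 0.56531271 - 53.7000 * 0.97628571 * 0.32710565 = 10.0245


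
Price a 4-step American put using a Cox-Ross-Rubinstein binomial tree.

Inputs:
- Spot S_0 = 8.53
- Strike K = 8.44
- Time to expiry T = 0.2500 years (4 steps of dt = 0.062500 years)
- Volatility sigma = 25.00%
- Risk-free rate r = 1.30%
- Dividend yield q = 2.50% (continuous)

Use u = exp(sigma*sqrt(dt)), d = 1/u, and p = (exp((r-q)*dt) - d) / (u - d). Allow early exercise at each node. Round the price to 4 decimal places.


dt = T/N = 0.062500
u = exp(sigma*sqrt(dt)) = 1.064494; d = 1/u = 0.939413
p = (exp((r-q)*dt) - d) / (u - d) = 0.478386
Discount per step: exp(-r*dt) = 0.999188
Stock lattice S(k, i) with i counting down-moves:
  k=0: S(0,0) = 8.5300
  k=1: S(1,0) = 9.0801; S(1,1) = 8.0132
  k=2: S(2,0) = 9.6658; S(2,1) = 8.5300; S(2,2) = 7.5277
  k=3: S(3,0) = 10.2891; S(3,1) = 9.0801; S(3,2) = 8.0132; S(3,3) = 7.0716
  k=4: S(4,0) = 10.9527; S(4,1) = 9.6658; S(4,2) = 8.5300; S(4,3) = 7.5277; S(4,4) = 6.6432
Terminal payoffs V(N, i) = max(K - S_T, 0):
  V(4,0) = 0.000000; V(4,1) = 0.000000; V(4,2) = 0.000000; V(4,3) = 0.912301; V(4,4) = 1.796829
Backward induction: V(k, i) = exp(-r*dt) * [p * V(k+1, i) + (1-p) * V(k+1, i+1)]; then take max(V_cont, immediate exercise) for American.
  V(3,0) = exp(-r*dt) * [p*0.000000 + (1-p)*0.000000] = 0.000000; exercise = 0.000000; V(3,0) = max -> 0.000000
  V(3,1) = exp(-r*dt) * [p*0.000000 + (1-p)*0.000000] = 0.000000; exercise = 0.000000; V(3,1) = max -> 0.000000
  V(3,2) = exp(-r*dt) * [p*0.000000 + (1-p)*0.912301] = 0.475482; exercise = 0.426807; V(3,2) = max -> 0.475482
  V(3,3) = exp(-r*dt) * [p*0.912301 + (1-p)*1.796829] = 1.372568; exercise = 1.368382; V(3,3) = max -> 1.372568
  V(2,0) = exp(-r*dt) * [p*0.000000 + (1-p)*0.000000] = 0.000000; exercise = 0.000000; V(2,0) = max -> 0.000000
  V(2,1) = exp(-r*dt) * [p*0.000000 + (1-p)*0.475482] = 0.247817; exercise = 0.000000; V(2,1) = max -> 0.247817
  V(2,2) = exp(-r*dt) * [p*0.475482 + (1-p)*1.372568] = 0.942648; exercise = 0.912301; V(2,2) = max -> 0.942648
  V(1,0) = exp(-r*dt) * [p*0.000000 + (1-p)*0.247817] = 0.129160; exercise = 0.000000; V(1,0) = max -> 0.129160
  V(1,1) = exp(-r*dt) * [p*0.247817 + (1-p)*0.942648] = 0.609755; exercise = 0.426807; V(1,1) = max -> 0.609755
  V(0,0) = exp(-r*dt) * [p*0.129160 + (1-p)*0.609755] = 0.379536; exercise = 0.000000; V(0,0) = max -> 0.379536

Answer: Price = V(0,0) = 0.3795


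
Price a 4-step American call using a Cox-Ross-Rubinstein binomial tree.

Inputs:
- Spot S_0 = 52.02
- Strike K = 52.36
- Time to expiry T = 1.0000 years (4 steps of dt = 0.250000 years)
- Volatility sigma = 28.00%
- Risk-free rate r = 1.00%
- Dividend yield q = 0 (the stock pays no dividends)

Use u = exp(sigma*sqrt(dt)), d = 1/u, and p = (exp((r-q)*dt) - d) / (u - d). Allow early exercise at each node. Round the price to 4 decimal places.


Answer: Price = V(0,0) = 5.5871

Derivation:
dt = T/N = 0.250000
u = exp(sigma*sqrt(dt)) = 1.150274; d = 1/u = 0.869358
p = (exp((r-q)*dt) - d) / (u - d) = 0.473968
Discount per step: exp(-r*dt) = 0.997503
Stock lattice S(k, i) with i counting down-moves:
  k=0: S(0,0) = 52.0200
  k=1: S(1,0) = 59.8372; S(1,1) = 45.2240
  k=2: S(2,0) = 68.8292; S(2,1) = 52.0200; S(2,2) = 39.3159
  k=3: S(3,0) = 79.1724; S(3,1) = 59.8372; S(3,2) = 45.2240; S(3,3) = 34.1796
  k=4: S(4,0) = 91.0700; S(4,1) = 68.8292; S(4,2) = 52.0200; S(4,3) = 39.3159; S(4,4) = 29.7143
Terminal payoffs V(N, i) = max(S_T - K, 0):
  V(4,0) = 38.709983; V(4,1) = 16.469213; V(4,2) = 0.000000; V(4,3) = 0.000000; V(4,4) = 0.000000
Backward induction: V(k, i) = exp(-r*dt) * [p * V(k+1, i) + (1-p) * V(k+1, i+1)]; then take max(V_cont, immediate exercise) for American.
  V(3,0) = exp(-r*dt) * [p*38.709983 + (1-p)*16.469213] = 26.943177; exercise = 26.812440; V(3,0) = max -> 26.943177
  V(3,1) = exp(-r*dt) * [p*16.469213 + (1-p)*0.000000] = 7.786384; exercise = 7.477243; V(3,1) = max -> 7.786384
  V(3,2) = exp(-r*dt) * [p*0.000000 + (1-p)*0.000000] = 0.000000; exercise = 0.000000; V(3,2) = max -> 0.000000
  V(3,3) = exp(-r*dt) * [p*0.000000 + (1-p)*0.000000] = 0.000000; exercise = 0.000000; V(3,3) = max -> 0.000000
  V(2,0) = exp(-r*dt) * [p*26.943177 + (1-p)*7.786384] = 16.823972; exercise = 16.469213; V(2,0) = max -> 16.823972
  V(2,1) = exp(-r*dt) * [p*7.786384 + (1-p)*0.000000] = 3.681279; exercise = 0.000000; V(2,1) = max -> 3.681279
  V(2,2) = exp(-r*dt) * [p*0.000000 + (1-p)*0.000000] = 0.000000; exercise = 0.000000; V(2,2) = max -> 0.000000
  V(1,0) = exp(-r*dt) * [p*16.823972 + (1-p)*3.681279] = 9.885745; exercise = 7.477243; V(1,0) = max -> 9.885745
  V(1,1) = exp(-r*dt) * [p*3.681279 + (1-p)*0.000000] = 1.740451; exercise = 0.000000; V(1,1) = max -> 1.740451
  V(0,0) = exp(-r*dt) * [p*9.885745 + (1-p)*1.740451] = 5.587072; exercise = 0.000000; V(0,0) = max -> 5.587072


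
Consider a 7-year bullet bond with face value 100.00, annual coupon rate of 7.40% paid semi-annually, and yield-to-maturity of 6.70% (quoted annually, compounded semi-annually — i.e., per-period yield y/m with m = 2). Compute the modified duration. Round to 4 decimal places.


Answer: Modified duration = 5.4359

Derivation:
Coupon per period c = face * coupon_rate / m = 3.700000
Periods per year m = 2; per-period yield y/m = 0.033500
Number of cashflows N = 14
Cashflows (t years, CF_t, discount factor 1/(1+y/m)^(m*t), PV):
  t = 0.5000: CF_t = 3.700000, DF = 0.967586, PV = 3.580068
  t = 1.0000: CF_t = 3.700000, DF = 0.936222, PV = 3.464023
  t = 1.5000: CF_t = 3.700000, DF = 0.905876, PV = 3.351740
  t = 2.0000: CF_t = 3.700000, DF = 0.876512, PV = 3.243096
  t = 2.5000: CF_t = 3.700000, DF = 0.848101, PV = 3.137974
  t = 3.0000: CF_t = 3.700000, DF = 0.820611, PV = 3.036259
  t = 3.5000: CF_t = 3.700000, DF = 0.794011, PV = 2.937841
  t = 4.0000: CF_t = 3.700000, DF = 0.768274, PV = 2.842614
  t = 4.5000: CF_t = 3.700000, DF = 0.743371, PV = 2.750473
  t = 5.0000: CF_t = 3.700000, DF = 0.719275, PV = 2.661319
  t = 5.5000: CF_t = 3.700000, DF = 0.695961, PV = 2.575055
  t = 6.0000: CF_t = 3.700000, DF = 0.673402, PV = 2.491586
  t = 6.5000: CF_t = 3.700000, DF = 0.651574, PV = 2.410824
  t = 7.0000: CF_t = 103.700000, DF = 0.630454, PV = 65.378059
Price P = sum_t PV_t = 103.860930
First compute Macaulay numerator sum_t t * PV_t:
  t * PV_t at t = 0.5000: 1.790034
  t * PV_t at t = 1.0000: 3.464023
  t * PV_t at t = 1.5000: 5.027610
  t * PV_t at t = 2.0000: 6.486192
  t * PV_t at t = 2.5000: 7.844935
  t * PV_t at t = 3.0000: 9.108777
  t * PV_t at t = 3.5000: 10.282445
  t * PV_t at t = 4.0000: 11.370456
  t * PV_t at t = 4.5000: 12.377129
  t * PV_t at t = 5.0000: 13.306594
  t * PV_t at t = 5.5000: 14.162800
  t * PV_t at t = 6.0000: 14.949518
  t * PV_t at t = 6.5000: 15.670355
  t * PV_t at t = 7.0000: 457.646413
Macaulay duration D = 583.487281 / 103.860930 = 5.617967
Modified duration = D / (1 + y/m) = 5.617967 / (1 + 0.033500) = 5.435866


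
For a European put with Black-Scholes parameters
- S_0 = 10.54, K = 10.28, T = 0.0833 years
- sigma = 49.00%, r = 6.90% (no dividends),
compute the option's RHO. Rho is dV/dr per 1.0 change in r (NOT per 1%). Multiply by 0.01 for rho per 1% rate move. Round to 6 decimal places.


d1 = 0.2879679080; d2 = 0.1465453851
phi(d1) = 0.3827392652; exp(-qT) = 1.0000000000; exp(-rT) = 0.9942687864
N(-d2) = 0.4417454323
Rho = -K*T*exp(-rT)*N(-d2) = -10.2800 * 0.0833 * 0.9942687864 * 0.4417454323 = -0.376109

Answer: Rho = -0.376109


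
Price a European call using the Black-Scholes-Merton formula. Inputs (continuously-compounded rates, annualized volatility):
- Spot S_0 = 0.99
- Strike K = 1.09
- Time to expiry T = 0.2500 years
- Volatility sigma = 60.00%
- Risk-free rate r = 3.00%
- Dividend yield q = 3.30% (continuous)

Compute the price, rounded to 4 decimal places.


Answer: Price = 0.0794

Derivation:
d1 = (ln(S/K) + (r - q + 0.5*sigma^2) * T) / (sigma * sqrt(T)) = -0.17326011
d2 = d1 - sigma * sqrt(T) = -0.47326011
exp(-rT) = 0.99252805; exp(-qT) = 0.99178394
C = S_0 * exp(-qT) * N(d1) - K * exp(-rT) * N(d2)
N(d1) = 0.43122349; N(d2) = 0.31801381
C = 0.9900 * 0.99178394 * 0.43122349 - 1.0900 * 0.99252805 * 0.31801381 = 0.0794


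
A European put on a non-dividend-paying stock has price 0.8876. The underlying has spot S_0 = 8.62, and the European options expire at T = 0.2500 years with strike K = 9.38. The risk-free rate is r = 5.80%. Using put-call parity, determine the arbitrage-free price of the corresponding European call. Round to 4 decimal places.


Answer: Call price = 0.2626

Derivation:
Put-call parity: C - P = S_0 * exp(-qT) - K * exp(-rT).
S_0 * exp(-qT) = 8.6200 * 1.00000000 = 8.62000000
K * exp(-rT) = 9.3800 * 0.98560462 = 9.24497132
C = P + S*exp(-qT) - K*exp(-rT)
C = 0.8876 + 8.62000000 - 9.24497132 = 0.2626


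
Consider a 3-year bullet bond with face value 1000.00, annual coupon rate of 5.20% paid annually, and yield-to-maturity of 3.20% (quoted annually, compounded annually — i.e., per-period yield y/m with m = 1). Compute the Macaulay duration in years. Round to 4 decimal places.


Answer: Macaulay duration = 2.8584 years

Derivation:
Coupon per period c = face * coupon_rate / m = 52.000000
Periods per year m = 1; per-period yield y/m = 0.032000
Number of cashflows N = 3
Cashflows (t years, CF_t, discount factor 1/(1+y/m)^(m*t), PV):
  t = 1.0000: CF_t = 52.000000, DF = 0.968992, PV = 50.387597
  t = 2.0000: CF_t = 52.000000, DF = 0.938946, PV = 48.825191
  t = 3.0000: CF_t = 1052.000000, DF = 0.909831, PV = 957.142604
Price P = sum_t PV_t = 1056.355392
Macaulay numerator sum_t t * PV_t:
  t * PV_t at t = 1.0000: 50.387597
  t * PV_t at t = 2.0000: 97.650382
  t * PV_t at t = 3.0000: 2871.427813
Macaulay duration D = (sum_t t * PV_t) / P = 3019.465791 / 1056.355392 = 2.858381


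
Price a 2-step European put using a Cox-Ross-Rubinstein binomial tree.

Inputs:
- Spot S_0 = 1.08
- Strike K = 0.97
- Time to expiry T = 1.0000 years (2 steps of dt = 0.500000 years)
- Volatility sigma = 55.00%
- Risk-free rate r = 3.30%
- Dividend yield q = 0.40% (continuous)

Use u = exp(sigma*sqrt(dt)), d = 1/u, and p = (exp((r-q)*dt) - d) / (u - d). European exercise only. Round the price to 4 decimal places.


dt = T/N = 0.500000
u = exp(sigma*sqrt(dt)) = 1.475370; d = 1/u = 0.677796
p = (exp((r-q)*dt) - d) / (u - d) = 0.422293
Discount per step: exp(-r*dt) = 0.983635
Stock lattice S(k, i) with i counting down-moves:
  k=0: S(0,0) = 1.0800
  k=1: S(1,0) = 1.5934; S(1,1) = 0.7320
  k=2: S(2,0) = 2.3509; S(2,1) = 1.0800; S(2,2) = 0.4962
Terminal payoffs V(N, i) = max(K - S_T, 0):
  V(2,0) = 0.000000; V(2,1) = 0.000000; V(2,2) = 0.473840
Backward induction: V(k, i) = exp(-r*dt) * [p * V(k+1, i) + (1-p) * V(k+1, i+1)].
  V(1,0) = exp(-r*dt) * [p*0.000000 + (1-p)*0.000000] = 0.000000
  V(1,1) = exp(-r*dt) * [p*0.000000 + (1-p)*0.473840] = 0.269261
  V(0,0) = exp(-r*dt) * [p*0.000000 + (1-p)*0.269261] = 0.153009

Answer: Price = V(0,0) = 0.1530


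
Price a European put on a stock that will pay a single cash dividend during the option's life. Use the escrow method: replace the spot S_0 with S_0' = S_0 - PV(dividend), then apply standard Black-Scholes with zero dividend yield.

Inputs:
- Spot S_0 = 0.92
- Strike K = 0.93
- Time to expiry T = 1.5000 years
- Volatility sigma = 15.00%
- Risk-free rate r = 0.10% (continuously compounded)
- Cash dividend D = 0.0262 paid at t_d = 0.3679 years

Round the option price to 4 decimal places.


PV(D) = D * exp(-r * t_d) = 0.0262 * 0.99963217 = 0.02619036
S_0' = S_0 - PV(D) = 0.9200 - 0.02619036 = 0.89380964
d1 = (ln(S_0'/K) + (r + sigma^2/2)*T) / (sigma*sqrt(T)) = -0.11603378
d2 = d1 - sigma*sqrt(T) = -0.29974552
exp(-rT) = 0.99850112
N(-d1) = 0.54618712; N(-d2) = 0.61781436
P = K * exp(-rT) * N(-d2) - S_0' * N(-d1) = 0.9300 * 0.99850112 * 0.61781436 - 0.89380964 * 0.54618712 = 0.0855

Answer: Price = 0.0855


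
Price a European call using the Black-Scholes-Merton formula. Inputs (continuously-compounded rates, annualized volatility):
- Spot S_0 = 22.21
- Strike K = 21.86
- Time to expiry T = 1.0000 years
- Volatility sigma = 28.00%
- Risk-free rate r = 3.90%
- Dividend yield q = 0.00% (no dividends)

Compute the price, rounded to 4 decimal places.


Answer: Price = 3.0457

Derivation:
d1 = (ln(S/K) + (r - q + 0.5*sigma^2) * T) / (sigma * sqrt(T)) = 0.33601484
d2 = d1 - sigma * sqrt(T) = 0.05601484
exp(-rT) = 0.96175071; exp(-qT) = 1.00000000
C = S_0 * exp(-qT) * N(d1) - K * exp(-rT) * N(d2)
N(d1) = 0.63157016; N(d2) = 0.52233501
C = 22.2100 * 1.00000000 * 0.63157016 - 21.8600 * 0.96175071 * 0.52233501 = 3.0457


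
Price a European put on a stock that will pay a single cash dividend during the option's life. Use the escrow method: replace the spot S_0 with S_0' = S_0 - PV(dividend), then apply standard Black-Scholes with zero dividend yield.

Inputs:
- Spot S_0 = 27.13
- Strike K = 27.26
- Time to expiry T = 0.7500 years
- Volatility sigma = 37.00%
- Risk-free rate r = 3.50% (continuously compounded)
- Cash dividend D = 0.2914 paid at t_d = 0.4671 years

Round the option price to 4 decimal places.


PV(D) = D * exp(-r * t_d) = 0.2914 * 0.98378441 = 0.28667478
S_0' = S_0 - PV(D) = 27.1300 - 0.28667478 = 26.84332522
d1 = (ln(S_0'/K) + (r + sigma^2/2)*T) / (sigma*sqrt(T)) = 0.19406543
d2 = d1 - sigma*sqrt(T) = -0.12636397
exp(-rT) = 0.97409154
N(-d1) = 0.42306233; N(-d2) = 0.55027809
P = K * exp(-rT) * N(-d2) - S_0' * N(-d1) = 27.2600 * 0.97409154 * 0.55027809 - 26.84332522 * 0.42306233 = 3.2555

Answer: Price = 3.2555


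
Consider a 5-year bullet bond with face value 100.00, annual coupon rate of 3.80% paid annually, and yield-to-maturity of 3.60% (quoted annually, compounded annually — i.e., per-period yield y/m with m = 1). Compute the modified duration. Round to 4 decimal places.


Answer: Modified duration = 4.4873

Derivation:
Coupon per period c = face * coupon_rate / m = 3.800000
Periods per year m = 1; per-period yield y/m = 0.036000
Number of cashflows N = 5
Cashflows (t years, CF_t, discount factor 1/(1+y/m)^(m*t), PV):
  t = 1.0000: CF_t = 3.800000, DF = 0.965251, PV = 3.667954
  t = 2.0000: CF_t = 3.800000, DF = 0.931709, PV = 3.540496
  t = 3.0000: CF_t = 3.800000, DF = 0.899333, PV = 3.417467
  t = 4.0000: CF_t = 3.800000, DF = 0.868082, PV = 3.298713
  t = 5.0000: CF_t = 103.800000, DF = 0.837917, PV = 86.975829
Price P = sum_t PV_t = 100.900459
First compute Macaulay numerator sum_t t * PV_t:
  t * PV_t at t = 1.0000: 3.667954
  t * PV_t at t = 2.0000: 7.080992
  t * PV_t at t = 3.0000: 10.252401
  t * PV_t at t = 4.0000: 13.194853
  t * PV_t at t = 5.0000: 434.879145
Macaulay duration D = 469.075344 / 100.900459 = 4.648892
Modified duration = D / (1 + y/m) = 4.648892 / (1 + 0.036000) = 4.487348


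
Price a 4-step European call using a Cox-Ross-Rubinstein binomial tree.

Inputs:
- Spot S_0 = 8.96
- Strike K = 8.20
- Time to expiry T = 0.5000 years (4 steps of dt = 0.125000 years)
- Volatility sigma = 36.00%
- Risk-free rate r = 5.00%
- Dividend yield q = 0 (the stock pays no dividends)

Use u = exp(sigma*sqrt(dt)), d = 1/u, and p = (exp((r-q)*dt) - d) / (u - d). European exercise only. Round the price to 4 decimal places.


Answer: Price = V(0,0) = 1.4587

Derivation:
dt = T/N = 0.125000
u = exp(sigma*sqrt(dt)) = 1.135734; d = 1/u = 0.880488
p = (exp((r-q)*dt) - d) / (u - d) = 0.492786
Discount per step: exp(-r*dt) = 0.993769
Stock lattice S(k, i) with i counting down-moves:
  k=0: S(0,0) = 8.9600
  k=1: S(1,0) = 10.1762; S(1,1) = 7.8892
  k=2: S(2,0) = 11.5574; S(2,1) = 8.9600; S(2,2) = 6.9463
  k=3: S(3,0) = 13.1262; S(3,1) = 10.1762; S(3,2) = 7.8892; S(3,3) = 6.1161
  k=4: S(4,0) = 14.9078; S(4,1) = 11.5574; S(4,2) = 8.9600; S(4,3) = 6.9463; S(4,4) = 5.3852
Terminal payoffs V(N, i) = max(S_T - K, 0):
  V(4,0) = 6.707838; V(4,1) = 3.357432; V(4,2) = 0.760000; V(4,3) = 0.000000; V(4,4) = 0.000000
Backward induction: V(k, i) = exp(-r*dt) * [p * V(k+1, i) + (1-p) * V(k+1, i+1)].
  V(3,0) = exp(-r*dt) * [p*6.707838 + (1-p)*3.357432] = 4.977259
  V(3,1) = exp(-r*dt) * [p*3.357432 + (1-p)*0.760000] = 2.027268
  V(3,2) = exp(-r*dt) * [p*0.760000 + (1-p)*0.000000] = 0.372184
  V(3,3) = exp(-r*dt) * [p*0.000000 + (1-p)*0.000000] = 0.000000
  V(2,0) = exp(-r*dt) * [p*4.977259 + (1-p)*2.027268] = 3.459294
  V(2,1) = exp(-r*dt) * [p*2.027268 + (1-p)*0.372184] = 1.180385
  V(2,2) = exp(-r*dt) * [p*0.372184 + (1-p)*0.000000] = 0.182264
  V(1,0) = exp(-r*dt) * [p*3.459294 + (1-p)*1.180385] = 2.289048
  V(1,1) = exp(-r*dt) * [p*1.180385 + (1-p)*0.182264] = 0.669924
  V(0,0) = exp(-r*dt) * [p*2.289048 + (1-p)*0.669924] = 1.458660


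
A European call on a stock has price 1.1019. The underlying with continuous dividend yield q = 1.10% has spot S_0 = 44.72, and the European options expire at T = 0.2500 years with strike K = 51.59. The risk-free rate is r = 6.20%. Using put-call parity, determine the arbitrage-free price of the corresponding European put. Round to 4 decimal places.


Put-call parity: C - P = S_0 * exp(-qT) - K * exp(-rT).
S_0 * exp(-qT) = 44.7200 * 0.99725378 = 44.59718894
K * exp(-rT) = 51.5900 * 0.98461951 = 50.79652035
P = C - S*exp(-qT) + K*exp(-rT)
P = 1.1019 - 44.59718894 + 50.79652035 = 7.3012

Answer: Put price = 7.3012


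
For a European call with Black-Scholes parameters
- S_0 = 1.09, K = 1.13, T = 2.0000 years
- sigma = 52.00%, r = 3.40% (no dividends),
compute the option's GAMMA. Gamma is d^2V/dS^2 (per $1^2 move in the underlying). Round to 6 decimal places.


Answer: Gamma = 0.457358

Derivation:
d1 = 0.4111554832; d2 = -0.3242355692
phi(d1) = 0.3666076967; exp(-qT) = 1.0000000000; exp(-rT) = 0.9342604736
Gamma = exp(-qT) * phi(d1) / (S * sigma * sqrt(T)) = 1.0000000000 * 0.3666076967 / (1.0900 * 0.5200 * 1.4142135624) = 0.457358


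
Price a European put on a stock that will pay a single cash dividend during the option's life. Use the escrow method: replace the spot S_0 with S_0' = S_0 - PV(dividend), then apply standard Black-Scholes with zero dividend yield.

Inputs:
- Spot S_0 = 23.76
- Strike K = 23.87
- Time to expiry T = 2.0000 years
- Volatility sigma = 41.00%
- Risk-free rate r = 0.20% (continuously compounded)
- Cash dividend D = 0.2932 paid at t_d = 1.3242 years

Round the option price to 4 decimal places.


PV(D) = D * exp(-r * t_d) = 0.2932 * 0.99735510 = 0.29242452
S_0' = S_0 - PV(D) = 23.7600 - 0.29242452 = 23.46757548
d1 = (ln(S_0'/K) + (r + sigma^2/2)*T) / (sigma*sqrt(T)) = 0.26748860
d2 = d1 - sigma*sqrt(T) = -0.31233896
exp(-rT) = 0.99600799
N(-d1) = 0.39454650; N(-d2) = 0.62260853
P = K * exp(-rT) * N(-d2) - S_0' * N(-d1) = 23.8700 * 0.99600799 * 0.62260853 - 23.46757548 * 0.39454650 = 5.5433

Answer: Price = 5.5433


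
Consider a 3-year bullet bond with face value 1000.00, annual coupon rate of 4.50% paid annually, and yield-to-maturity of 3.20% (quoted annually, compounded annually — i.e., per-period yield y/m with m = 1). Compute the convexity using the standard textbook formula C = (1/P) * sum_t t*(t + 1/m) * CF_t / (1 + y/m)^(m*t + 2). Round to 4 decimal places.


Coupon per period c = face * coupon_rate / m = 45.000000
Periods per year m = 1; per-period yield y/m = 0.032000
Number of cashflows N = 3
Cashflows (t years, CF_t, discount factor 1/(1+y/m)^(m*t), PV):
  t = 1.0000: CF_t = 45.000000, DF = 0.968992, PV = 43.604651
  t = 2.0000: CF_t = 45.000000, DF = 0.938946, PV = 42.252569
  t = 3.0000: CF_t = 1045.000000, DF = 0.909831, PV = 950.773785
Price P = sum_t PV_t = 1036.631005
Convexity numerator sum_t t*(t + 1/m) * CF_t / (1+y/m)^(m*t + 2):
  t = 1.0000: term = 81.884824
  t = 2.0000: term = 238.037278
  t = 3.0000: term = 10712.702639
Convexity = (1/P) * sum = 11032.624741 / 1036.631005 = 10.642769

Answer: Convexity = 10.6428


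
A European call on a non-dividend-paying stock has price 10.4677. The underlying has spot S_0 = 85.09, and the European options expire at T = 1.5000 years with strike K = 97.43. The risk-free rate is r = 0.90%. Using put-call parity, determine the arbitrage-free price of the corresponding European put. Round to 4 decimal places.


Put-call parity: C - P = S_0 * exp(-qT) - K * exp(-rT).
S_0 * exp(-qT) = 85.0900 * 1.00000000 = 85.09000000
K * exp(-rT) = 97.4300 * 0.98659072 = 96.12353349
P = C - S*exp(-qT) + K*exp(-rT)
P = 10.4677 - 85.09000000 + 96.12353349 = 21.5012

Answer: Put price = 21.5012


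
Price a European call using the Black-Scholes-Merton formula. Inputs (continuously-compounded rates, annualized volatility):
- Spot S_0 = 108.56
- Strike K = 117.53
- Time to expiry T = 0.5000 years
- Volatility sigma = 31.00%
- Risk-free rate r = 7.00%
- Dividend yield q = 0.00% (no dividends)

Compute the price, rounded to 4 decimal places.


d1 = (ln(S/K) + (r - q + 0.5*sigma^2) * T) / (sigma * sqrt(T)) = -0.09290747
d2 = d1 - sigma * sqrt(T) = -0.31211057
exp(-rT) = 0.96560542; exp(-qT) = 1.00000000
C = S_0 * exp(-qT) * N(d1) - K * exp(-rT) * N(d2)
N(d1) = 0.46298854; N(d2) = 0.37747825
C = 108.5600 * 1.00000000 * 0.46298854 - 117.5300 * 0.96560542 * 0.37747825 = 7.4229

Answer: Price = 7.4229


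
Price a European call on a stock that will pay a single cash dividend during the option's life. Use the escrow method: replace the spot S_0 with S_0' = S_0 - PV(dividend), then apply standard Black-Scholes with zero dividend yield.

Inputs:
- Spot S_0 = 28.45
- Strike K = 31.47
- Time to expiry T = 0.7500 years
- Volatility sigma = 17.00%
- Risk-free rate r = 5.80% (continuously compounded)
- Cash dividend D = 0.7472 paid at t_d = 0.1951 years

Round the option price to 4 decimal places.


Answer: Price = 0.7539

Derivation:
PV(D) = D * exp(-r * t_d) = 0.7472 * 0.98874798 = 0.73879249
S_0' = S_0 - PV(D) = 28.4500 - 0.73879249 = 27.71120751
d1 = (ln(S_0'/K) + (r + sigma^2/2)*T) / (sigma*sqrt(T)) = -0.49489294
d2 = d1 - sigma*sqrt(T) = -0.64211726
exp(-rT) = 0.95743255
N(d1) = 0.31033785; N(d2) = 0.26039852
C = S_0' * N(d1) - K * exp(-rT) * N(d2) = 27.71120751 * 0.31033785 - 31.4700 * 0.95743255 * 0.26039852 = 0.7539


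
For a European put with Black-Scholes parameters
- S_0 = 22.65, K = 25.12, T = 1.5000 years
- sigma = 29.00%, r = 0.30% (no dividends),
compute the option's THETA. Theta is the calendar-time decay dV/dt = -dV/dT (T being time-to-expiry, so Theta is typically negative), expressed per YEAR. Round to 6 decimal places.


d1 = -0.1011596740; d2 = -0.4563356867
phi(d1) = 0.3969062497; exp(-qT) = 1.0000000000; exp(-rT) = 0.9955101098
Theta = -S*exp(-qT)*phi(d1)*sigma/(2*sqrt(T)) + r*K*exp(-rT)*N(-d2) - q*S*exp(-qT)*N(-d1)
N(-d1) = 0.5402881460; N(-d2) = 0.6759256973; sqrt(T) = 1.2247448714
Term 1 = -22.6500 * 1.0000000000 * 0.3969062497 * 0.2900 / (2 * 1.2247448714) = -1.0643354228
Term 2 = 0.0030 * 25.1200 * 0.9955101098 * 0.6759256973 = 0.0507090556
Term 3 = 0 (no dividend yield, q = 0)
Theta = -1.0643354228 + (0.0507090556) + (0.0000000000) = -1.013626

Answer: Theta = -1.013626


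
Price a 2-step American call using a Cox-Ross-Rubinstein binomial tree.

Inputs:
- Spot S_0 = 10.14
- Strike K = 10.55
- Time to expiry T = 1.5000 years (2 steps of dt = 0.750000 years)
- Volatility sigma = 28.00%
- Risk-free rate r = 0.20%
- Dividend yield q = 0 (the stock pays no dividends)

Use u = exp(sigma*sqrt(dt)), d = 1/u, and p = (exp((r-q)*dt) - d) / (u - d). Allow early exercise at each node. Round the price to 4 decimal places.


dt = T/N = 0.750000
u = exp(sigma*sqrt(dt)) = 1.274415; d = 1/u = 0.784674
p = (exp((r-q)*dt) - d) / (u - d) = 0.442739
Discount per step: exp(-r*dt) = 0.998501
Stock lattice S(k, i) with i counting down-moves:
  k=0: S(0,0) = 10.1400
  k=1: S(1,0) = 12.9226; S(1,1) = 7.9566
  k=2: S(2,0) = 16.4687; S(2,1) = 10.1400; S(2,2) = 6.2433
Terminal payoffs V(N, i) = max(S_T - K, 0):
  V(2,0) = 5.918710; V(2,1) = 0.000000; V(2,2) = 0.000000
Backward induction: V(k, i) = exp(-r*dt) * [p * V(k+1, i) + (1-p) * V(k+1, i+1)]; then take max(V_cont, immediate exercise) for American.
  V(1,0) = exp(-r*dt) * [p*5.918710 + (1-p)*0.000000] = 2.616514; exercise = 2.372566; V(1,0) = max -> 2.616514
  V(1,1) = exp(-r*dt) * [p*0.000000 + (1-p)*0.000000] = 0.000000; exercise = 0.000000; V(1,1) = max -> 0.000000
  V(0,0) = exp(-r*dt) * [p*2.616514 + (1-p)*0.000000] = 1.156696; exercise = 0.000000; V(0,0) = max -> 1.156696

Answer: Price = V(0,0) = 1.1567


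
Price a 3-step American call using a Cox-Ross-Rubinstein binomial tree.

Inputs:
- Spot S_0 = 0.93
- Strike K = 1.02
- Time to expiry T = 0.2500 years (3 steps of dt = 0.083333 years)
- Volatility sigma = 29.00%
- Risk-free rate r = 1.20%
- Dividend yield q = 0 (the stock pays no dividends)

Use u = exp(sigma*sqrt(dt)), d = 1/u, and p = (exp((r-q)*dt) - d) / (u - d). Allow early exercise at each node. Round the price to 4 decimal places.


dt = T/N = 0.083333
u = exp(sigma*sqrt(dt)) = 1.087320; d = 1/u = 0.919693
p = (exp((r-q)*dt) - d) / (u - d) = 0.485052
Discount per step: exp(-r*dt) = 0.999000
Stock lattice S(k, i) with i counting down-moves:
  k=0: S(0,0) = 0.9300
  k=1: S(1,0) = 1.0112; S(1,1) = 0.8553
  k=2: S(2,0) = 1.0995; S(2,1) = 0.9300; S(2,2) = 0.7866
  k=3: S(3,0) = 1.1955; S(3,1) = 1.0112; S(3,2) = 0.8553; S(3,3) = 0.7235
Terminal payoffs V(N, i) = max(S_T - K, 0):
  V(3,0) = 0.175515; V(3,1) = 0.000000; V(3,2) = 0.000000; V(3,3) = 0.000000
Backward induction: V(k, i) = exp(-r*dt) * [p * V(k+1, i) + (1-p) * V(k+1, i+1)]; then take max(V_cont, immediate exercise) for American.
  V(2,0) = exp(-r*dt) * [p*0.175515 + (1-p)*0.000000] = 0.085049; exercise = 0.079506; V(2,0) = max -> 0.085049
  V(2,1) = exp(-r*dt) * [p*0.000000 + (1-p)*0.000000] = 0.000000; exercise = 0.000000; V(2,1) = max -> 0.000000
  V(2,2) = exp(-r*dt) * [p*0.000000 + (1-p)*0.000000] = 0.000000; exercise = 0.000000; V(2,2) = max -> 0.000000
  V(1,0) = exp(-r*dt) * [p*0.085049 + (1-p)*0.000000] = 0.041212; exercise = 0.000000; V(1,0) = max -> 0.041212
  V(1,1) = exp(-r*dt) * [p*0.000000 + (1-p)*0.000000] = 0.000000; exercise = 0.000000; V(1,1) = max -> 0.000000
  V(0,0) = exp(-r*dt) * [p*0.041212 + (1-p)*0.000000] = 0.019970; exercise = 0.000000; V(0,0) = max -> 0.019970

Answer: Price = V(0,0) = 0.0200
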